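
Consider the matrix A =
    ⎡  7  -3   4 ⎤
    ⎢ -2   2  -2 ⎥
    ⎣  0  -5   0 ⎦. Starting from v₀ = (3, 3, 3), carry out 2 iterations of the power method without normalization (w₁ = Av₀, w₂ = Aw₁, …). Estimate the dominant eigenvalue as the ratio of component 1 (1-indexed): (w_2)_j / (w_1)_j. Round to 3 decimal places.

5.250

w1 = Av₀ = (24, -6, -15)
w2 = Aw1 = (126, -30, 30)
Ratio at component: 126 / 24 = 5.250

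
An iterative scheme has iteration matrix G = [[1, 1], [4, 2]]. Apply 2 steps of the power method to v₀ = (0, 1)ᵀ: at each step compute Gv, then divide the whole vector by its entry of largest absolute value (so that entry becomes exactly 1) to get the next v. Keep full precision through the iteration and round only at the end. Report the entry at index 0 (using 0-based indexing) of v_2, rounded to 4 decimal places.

Gv0 = (1.00000, 2.00000); divide by 2.00000 → v1 = (0.50000, 1.00000)
Gv1 = (1.50000, 4.00000); divide by 4.00000 → v2 = (0.37500, 1.00000)
Requested entry of v2: 3/8 = 0.3750

0.3750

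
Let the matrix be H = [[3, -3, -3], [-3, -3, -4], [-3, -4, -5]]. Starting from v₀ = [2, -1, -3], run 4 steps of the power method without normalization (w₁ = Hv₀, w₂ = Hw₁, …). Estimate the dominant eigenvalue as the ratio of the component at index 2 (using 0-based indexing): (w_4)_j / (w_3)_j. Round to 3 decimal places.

w1 = Hv₀ = (3·2 + (-3)·(-1) + (-3)·(-3); (-3)·2 + (-3)·(-1) + (-4)·(-3); (-3)·2 + (-4)·(-1) + (-5)·(-3)) = (18, 9, 13)
w2 = Hw1 = (3·18 + (-3)·9 + (-3)·13; (-3)·18 + (-3)·9 + (-4)·13; (-3)·18 + (-4)·9 + (-5)·13) = (-12, -133, -155)
w3 = Hw2 = (828, 1055, 1343)
w4 = Hw3 = (-4710, -11021, -13419)
Ratio at component: -13419 / 1343 = -9.992

-9.992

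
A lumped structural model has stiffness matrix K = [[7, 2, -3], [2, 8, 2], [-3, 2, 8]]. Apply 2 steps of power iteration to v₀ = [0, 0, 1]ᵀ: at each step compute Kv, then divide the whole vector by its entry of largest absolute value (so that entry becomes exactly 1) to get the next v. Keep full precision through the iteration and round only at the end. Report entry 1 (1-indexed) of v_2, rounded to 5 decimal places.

Kv0 = (-3.000000, 2.000000, 8.000000); divide by 8.000000 → v1 = (-0.375000, 0.250000, 1.000000)
Kv1 = (-5.125000, 3.250000, 9.625000); divide by 9.625000 → v2 = (-0.532468, 0.337662, 1.000000)
Requested entry of v2: -41/77 = -0.53247

-0.53247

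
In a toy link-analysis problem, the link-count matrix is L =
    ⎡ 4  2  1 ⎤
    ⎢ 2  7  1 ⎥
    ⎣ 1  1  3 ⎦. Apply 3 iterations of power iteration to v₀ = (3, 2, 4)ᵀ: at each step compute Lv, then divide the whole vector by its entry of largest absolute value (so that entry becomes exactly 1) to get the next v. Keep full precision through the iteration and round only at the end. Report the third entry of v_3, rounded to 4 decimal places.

Lv0 = (20.00000, 24.00000, 17.00000); divide by 24.00000 → v1 = (0.83333, 1.00000, 0.70833)
Lv1 = (6.04167, 9.37500, 3.95833); divide by 9.37500 → v2 = (0.64444, 1.00000, 0.42222)
Lv2 = (5.00000, 8.71111, 2.91111); divide by 8.71111 → v3 = (0.57398, 1.00000, 0.33418)
Requested entry of v3: 655/1960 = 0.3342

0.3342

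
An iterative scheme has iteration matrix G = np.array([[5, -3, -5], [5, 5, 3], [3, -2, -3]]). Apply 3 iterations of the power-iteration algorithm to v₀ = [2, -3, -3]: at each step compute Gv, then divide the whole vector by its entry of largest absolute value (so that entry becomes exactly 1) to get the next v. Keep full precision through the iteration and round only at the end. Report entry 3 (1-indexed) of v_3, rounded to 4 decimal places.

-0.1328

Gv0 = (34.00000, -14.00000, 21.00000); divide by 34.00000 → v1 = (1.00000, -0.41176, 0.61765)
Gv1 = (3.14706, 4.79412, 1.97059); divide by 4.79412 → v2 = (0.65644, 1.00000, 0.41104)
Gv2 = (-1.77301, 9.51534, -1.26380); divide by 9.51534 → v3 = (-0.18633, 1.00000, -0.13282)
Requested entry of v3: -206/1551 = -0.1328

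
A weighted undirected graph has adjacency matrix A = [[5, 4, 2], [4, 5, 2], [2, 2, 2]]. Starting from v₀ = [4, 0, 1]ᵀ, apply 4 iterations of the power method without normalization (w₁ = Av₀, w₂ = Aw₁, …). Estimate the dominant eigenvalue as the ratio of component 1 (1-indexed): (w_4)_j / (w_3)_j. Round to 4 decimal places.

w1 = Av₀ = (5·4 + 4·0 + 2·1; 4·4 + 5·0 + 2·1; 2·4 + 2·0 + 2·1) = (22, 18, 10)
w2 = Aw1 = (5·22 + 4·18 + 2·10; 4·22 + 5·18 + 2·10; 2·22 + 2·18 + 2·10) = (202, 198, 100)
w3 = Aw2 = (2002, 1998, 1000)
w4 = Aw3 = (20002, 19998, 10000)
Ratio at component: 20002 / 2002 = 9.9910

λ ≈ 9.9910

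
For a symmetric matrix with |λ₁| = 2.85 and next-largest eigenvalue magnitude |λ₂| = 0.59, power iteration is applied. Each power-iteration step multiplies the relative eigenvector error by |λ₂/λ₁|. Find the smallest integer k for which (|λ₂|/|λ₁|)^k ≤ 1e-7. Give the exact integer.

11

|λ₂/λ₁| = 0.59/2.85 = 0.20702
Need k ≥ ln(1e-7) / ln(0.20702) = -16.1181 / -1.5750 ≈ 10.234
Smallest integer k satisfying the bound: 11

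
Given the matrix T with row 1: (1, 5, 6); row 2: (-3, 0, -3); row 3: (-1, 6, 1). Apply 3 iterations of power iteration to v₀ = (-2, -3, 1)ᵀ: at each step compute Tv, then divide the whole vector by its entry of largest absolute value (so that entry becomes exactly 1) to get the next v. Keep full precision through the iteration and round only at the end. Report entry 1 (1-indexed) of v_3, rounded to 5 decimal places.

0.68310

Tv0 = (-11.000000, 3.000000, -15.000000); divide by -15.000000 → v1 = (0.733333, -0.200000, 1.000000)
Tv1 = (5.733333, -5.200000, -0.933333); divide by 5.733333 → v2 = (1.000000, -0.906977, -0.162791)
Tv2 = (-4.511628, -2.511628, -6.604651); divide by -6.604651 → v3 = (0.683099, 0.380282, 1.000000)
Requested entry of v3: 388/568 = 0.68310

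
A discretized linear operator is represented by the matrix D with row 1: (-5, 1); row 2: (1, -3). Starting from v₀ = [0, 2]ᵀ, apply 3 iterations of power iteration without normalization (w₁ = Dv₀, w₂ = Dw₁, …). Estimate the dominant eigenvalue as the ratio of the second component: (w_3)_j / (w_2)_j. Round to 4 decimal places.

λ ≈ -3.8000

w1 = Dv₀ = (2, -6)
w2 = Dw1 = (-16, 20)
w3 = Dw2 = (100, -76)
Ratio at component: -76 / 20 = -3.8000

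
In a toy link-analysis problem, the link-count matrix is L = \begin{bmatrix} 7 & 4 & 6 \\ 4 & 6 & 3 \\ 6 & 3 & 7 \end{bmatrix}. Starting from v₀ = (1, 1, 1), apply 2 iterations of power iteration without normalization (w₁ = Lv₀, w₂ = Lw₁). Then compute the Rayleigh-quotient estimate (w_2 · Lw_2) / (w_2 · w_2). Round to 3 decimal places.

w1 = Lv₀ = (7·1 + 4·1 + 6·1; 4·1 + 6·1 + 3·1; 6·1 + 3·1 + 7·1) = (17, 13, 16)
w2 = Lw1 = (7·17 + 4·13 + 6·16; 4·17 + 6·13 + 3·16; 6·17 + 3·13 + 7·16) = (267, 194, 253)
Lw2 = (4163, 2991, 3955)
w2·Lw2 = 267·4163 + 194·2991 + 253·3955 = 2692390; w2·w2 = 267·267 + 194·194 + 253·253 = 172934
λ ≈ 2692390/172934 = 15.569

15.569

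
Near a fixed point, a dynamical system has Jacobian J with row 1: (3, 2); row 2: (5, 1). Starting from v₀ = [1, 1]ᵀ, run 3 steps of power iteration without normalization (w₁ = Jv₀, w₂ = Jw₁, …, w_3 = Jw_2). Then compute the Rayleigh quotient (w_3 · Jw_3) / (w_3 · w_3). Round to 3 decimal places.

w1 = Jv₀ = (3·1 + 2·1; 5·1 + 1·1) = (5, 6)
w2 = Jw1 = (3·5 + 2·6; 5·5 + 1·6) = (27, 31)
w3 = Jw2 = (143, 166)
Jw3 = (761, 881)
w3·Jw3 = 143·761 + 166·881 = 255069; w3·w3 = 143·143 + 166·166 = 48005
λ ≈ 255069/48005 = 5.313

λ ≈ 5.313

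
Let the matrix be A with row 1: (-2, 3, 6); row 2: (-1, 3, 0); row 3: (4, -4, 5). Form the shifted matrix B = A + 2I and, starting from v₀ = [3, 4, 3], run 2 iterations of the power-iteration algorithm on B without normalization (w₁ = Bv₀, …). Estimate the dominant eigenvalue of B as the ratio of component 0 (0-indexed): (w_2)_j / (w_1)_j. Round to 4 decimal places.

μ ≈ 5.1000

B = A + 2I has rows (0, 3, 6); (-1, 5, 0); (4, -4, 7)
w1 = Bv₀ = (0·3 + 3·4 + 6·3; (-1)·3 + 5·4 + 0·3; 4·3 + (-4)·4 + 7·3) = (30, 17, 17)
w2 = Bw1 = (0·30 + 3·17 + 6·17; (-1)·30 + 5·17 + 0·17; 4·30 + (-4)·17 + 7·17) = (153, 55, 171)
Ratio: 153/30 = 5.1000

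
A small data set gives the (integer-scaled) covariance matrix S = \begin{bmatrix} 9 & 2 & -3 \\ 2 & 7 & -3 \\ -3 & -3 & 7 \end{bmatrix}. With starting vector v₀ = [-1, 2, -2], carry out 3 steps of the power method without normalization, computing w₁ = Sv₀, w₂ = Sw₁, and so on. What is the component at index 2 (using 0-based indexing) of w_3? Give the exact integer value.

w1 = Sv₀ = (1, 18, -17)
w2 = Sw1 = (96, 179, -176)
w3 = Sw2 = (1750, 1973, -2057)
The requested component of w3 is -2057.

-2057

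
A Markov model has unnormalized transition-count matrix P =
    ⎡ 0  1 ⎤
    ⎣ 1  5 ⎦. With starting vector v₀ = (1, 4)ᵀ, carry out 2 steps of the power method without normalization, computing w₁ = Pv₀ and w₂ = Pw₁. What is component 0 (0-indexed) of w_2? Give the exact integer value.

21

w1 = Pv₀ = (0·1 + 1·4; 1·1 + 5·4) = (4, 21)
w2 = Pw1 = (0·4 + 1·21; 1·4 + 5·21) = (21, 109)
The requested component of w2 is 21.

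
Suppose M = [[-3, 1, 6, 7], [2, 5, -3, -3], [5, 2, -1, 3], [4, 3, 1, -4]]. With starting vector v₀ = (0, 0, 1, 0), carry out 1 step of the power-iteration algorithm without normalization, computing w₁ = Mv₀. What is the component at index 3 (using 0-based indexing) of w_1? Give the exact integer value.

w1 = Mv₀ = ((-3)·0 + 1·0 + 6·1 + 7·0; 2·0 + 5·0 + (-3)·1 + (-3)·0; 5·0 + 2·0 + (-1)·1 + 3·0; 4·0 + 3·0 + 1·1 + (-4)·0) = (6, -3, -1, 1)
The requested component of w1 is 1.

1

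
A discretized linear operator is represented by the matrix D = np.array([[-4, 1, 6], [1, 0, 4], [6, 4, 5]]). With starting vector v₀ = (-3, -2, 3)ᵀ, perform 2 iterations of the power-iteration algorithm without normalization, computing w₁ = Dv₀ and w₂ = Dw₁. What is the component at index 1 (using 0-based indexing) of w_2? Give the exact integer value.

w1 = Dv₀ = ((-4)·(-3) + 1·(-2) + 6·3; 1·(-3) + 0·(-2) + 4·3; 6·(-3) + 4·(-2) + 5·3) = (28, 9, -11)
w2 = Dw1 = ((-4)·28 + 1·9 + 6·(-11); 1·28 + 0·9 + 4·(-11); 6·28 + 4·9 + 5·(-11)) = (-169, -16, 149)
The requested component of w2 is -16.

-16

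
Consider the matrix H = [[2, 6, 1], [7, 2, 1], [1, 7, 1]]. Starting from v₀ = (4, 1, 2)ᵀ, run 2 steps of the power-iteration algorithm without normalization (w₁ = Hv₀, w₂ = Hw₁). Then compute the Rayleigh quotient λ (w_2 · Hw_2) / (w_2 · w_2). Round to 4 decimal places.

8.5476

w1 = Hv₀ = (16, 32, 13)
w2 = Hw1 = (237, 189, 253)
Hw2 = (1861, 2290, 1813)
w2·Hw2 = 237·1861 + 189·2290 + 253·1813 = 1332556; w2·w2 = 237·237 + 189·189 + 253·253 = 155899
λ ≈ 1332556/155899 = 8.5476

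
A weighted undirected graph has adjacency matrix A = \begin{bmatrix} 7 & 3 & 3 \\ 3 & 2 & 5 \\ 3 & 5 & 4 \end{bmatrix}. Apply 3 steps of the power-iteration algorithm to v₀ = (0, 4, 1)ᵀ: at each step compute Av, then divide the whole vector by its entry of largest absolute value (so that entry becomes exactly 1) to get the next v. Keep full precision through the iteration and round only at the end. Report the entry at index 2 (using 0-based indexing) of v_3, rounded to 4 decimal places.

Av0 = (15.00000, 13.00000, 24.00000); divide by 24.00000 → v1 = (0.62500, 0.54167, 1.00000)
Av1 = (9.00000, 7.95833, 8.58333); divide by 9.00000 → v2 = (1.00000, 0.88426, 0.95370)
Av2 = (12.51389, 9.53704, 11.23611); divide by 12.51389 → v3 = (1.00000, 0.76212, 0.89789)
Requested entry of v3: 2427/2703 = 0.8979

0.8979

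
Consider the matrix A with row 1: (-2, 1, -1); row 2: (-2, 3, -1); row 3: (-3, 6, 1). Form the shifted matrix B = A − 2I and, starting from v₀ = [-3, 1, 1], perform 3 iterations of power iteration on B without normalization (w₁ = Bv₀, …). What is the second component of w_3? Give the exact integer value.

94

B = A − 2I has rows (-4, 1, -1); (-2, 1, -1); (-3, 6, -1)
w1 = Bv₀ = ((-4)·(-3) + 1·1 + (-1)·1; (-2)·(-3) + 1·1 + (-1)·1; (-3)·(-3) + 6·1 + (-1)·1) = (12, 6, 14)
w2 = Bw1 = ((-4)·12 + 1·6 + (-1)·14; (-2)·12 + 1·6 + (-1)·14; (-3)·12 + 6·6 + (-1)·14) = (-56, -32, -14)
w3 = Bw2 = (206, 94, -10)
Requested component of w3: 94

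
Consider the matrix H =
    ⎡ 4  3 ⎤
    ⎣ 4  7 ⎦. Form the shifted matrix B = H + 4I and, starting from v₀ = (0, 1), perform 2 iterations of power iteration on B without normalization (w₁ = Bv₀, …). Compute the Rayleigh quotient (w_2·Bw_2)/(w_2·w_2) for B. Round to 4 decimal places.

13.0690

B = H + 4I has rows (8, 3); (4, 11)
w1 = Bv₀ = (8·0 + 3·1; 4·0 + 11·1) = (3, 11)
w2 = Bw1 = (8·3 + 3·11; 4·3 + 11·11) = (57, 133)
Bw2 = (855, 1691)
w2·Bw2 = 273638; w2·w2 = 20938; μ ≈ 273638/20938 = 13.0690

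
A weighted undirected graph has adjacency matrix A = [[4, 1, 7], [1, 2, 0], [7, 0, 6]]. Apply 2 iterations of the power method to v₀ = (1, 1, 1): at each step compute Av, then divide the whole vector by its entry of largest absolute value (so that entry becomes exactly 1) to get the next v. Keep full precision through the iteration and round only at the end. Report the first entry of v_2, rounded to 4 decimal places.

Av0 = (12.00000, 3.00000, 13.00000); divide by 13.00000 → v1 = (0.92308, 0.23077, 1.00000)
Av1 = (10.92308, 1.38462, 12.46154); divide by 12.46154 → v2 = (0.87654, 0.11111, 1.00000)
Requested entry of v2: 142/162 = 0.8765

0.8765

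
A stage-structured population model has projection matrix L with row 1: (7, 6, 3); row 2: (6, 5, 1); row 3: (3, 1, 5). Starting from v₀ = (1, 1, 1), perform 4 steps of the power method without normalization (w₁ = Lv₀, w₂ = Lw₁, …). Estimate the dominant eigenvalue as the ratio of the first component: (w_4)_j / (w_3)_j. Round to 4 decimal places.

λ ≈ 13.1628

w1 = Lv₀ = (7·1 + 6·1 + 3·1; 6·1 + 5·1 + 1·1; 3·1 + 1·1 + 5·1) = (16, 12, 9)
w2 = Lw1 = (7·16 + 6·12 + 3·9; 6·16 + 5·12 + 1·9; 3·16 + 1·12 + 5·9) = (211, 165, 105)
w3 = Lw2 = (2782, 2196, 1323)
w4 = Lw3 = (36619, 28995, 17157)
Ratio at component: 36619 / 2782 = 13.1628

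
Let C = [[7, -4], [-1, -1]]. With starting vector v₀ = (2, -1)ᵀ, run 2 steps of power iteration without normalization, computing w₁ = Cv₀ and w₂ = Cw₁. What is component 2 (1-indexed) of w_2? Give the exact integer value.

w1 = Cv₀ = (18, -1)
w2 = Cw1 = (130, -17)
The requested component of w2 is -17.

-17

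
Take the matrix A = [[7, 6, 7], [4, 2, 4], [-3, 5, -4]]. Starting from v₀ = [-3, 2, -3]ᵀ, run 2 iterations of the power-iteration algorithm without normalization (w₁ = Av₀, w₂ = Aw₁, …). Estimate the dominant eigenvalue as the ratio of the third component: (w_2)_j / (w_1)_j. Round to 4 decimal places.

w1 = Av₀ = (-30, -20, 31)
w2 = Aw1 = (-113, -36, -134)
Ratio at component: -134 / 31 = -4.3226

-4.3226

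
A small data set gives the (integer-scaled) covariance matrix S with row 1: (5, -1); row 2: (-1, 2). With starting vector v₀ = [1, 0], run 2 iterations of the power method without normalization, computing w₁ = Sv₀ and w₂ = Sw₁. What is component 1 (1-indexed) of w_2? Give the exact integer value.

w1 = Sv₀ = (5·1 + (-1)·0; (-1)·1 + 2·0) = (5, -1)
w2 = Sw1 = (5·5 + (-1)·(-1); (-1)·5 + 2·(-1)) = (26, -7)
The requested component of w2 is 26.

26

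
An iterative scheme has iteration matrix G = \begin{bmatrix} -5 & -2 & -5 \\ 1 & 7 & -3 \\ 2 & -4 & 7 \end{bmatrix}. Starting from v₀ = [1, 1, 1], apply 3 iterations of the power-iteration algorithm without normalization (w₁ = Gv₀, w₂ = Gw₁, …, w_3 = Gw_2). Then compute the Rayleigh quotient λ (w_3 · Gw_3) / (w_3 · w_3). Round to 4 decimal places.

λ ≈ 3.5438

w1 = Gv₀ = ((-5)·1 + (-2)·1 + (-5)·1; 1·1 + 7·1 + (-3)·1; 2·1 + (-4)·1 + 7·1) = (-12, 5, 5)
w2 = Gw1 = ((-5)·(-12) + (-2)·5 + (-5)·5; 1·(-12) + 7·5 + (-3)·5; 2·(-12) + (-4)·5 + 7·5) = (25, 8, -9)
w3 = Gw2 = (-96, 108, -45)
Gw3 = (489, 795, -939)
w3·Gw3 = (-96)·489 + 108·795 + (-45)·(-939) = 81171; w3·w3 = (-96)·(-96) + 108·108 + (-45)·(-45) = 22905
λ ≈ 81171/22905 = 3.5438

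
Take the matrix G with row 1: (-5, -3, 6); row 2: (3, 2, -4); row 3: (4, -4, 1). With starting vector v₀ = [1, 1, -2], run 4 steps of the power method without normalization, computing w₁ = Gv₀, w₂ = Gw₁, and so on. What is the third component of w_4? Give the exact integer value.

w1 = Gv₀ = (-20, 13, -2)
w2 = Gw1 = (49, -26, -134)
w3 = Gw2 = (-971, 631, 166)
w4 = Gw3 = (3958, -2315, -6242)
The requested component of w4 is -6242.

-6242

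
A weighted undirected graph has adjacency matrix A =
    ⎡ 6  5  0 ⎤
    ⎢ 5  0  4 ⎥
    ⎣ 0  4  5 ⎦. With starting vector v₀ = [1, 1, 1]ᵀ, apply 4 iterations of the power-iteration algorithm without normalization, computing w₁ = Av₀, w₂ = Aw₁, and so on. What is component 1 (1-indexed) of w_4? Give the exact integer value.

w1 = Av₀ = (11, 9, 9)
w2 = Aw1 = (111, 91, 81)
w3 = Aw2 = (1121, 879, 769)
w4 = Aw3 = (11121, 8681, 7361)
The requested component of w4 is 11121.

11121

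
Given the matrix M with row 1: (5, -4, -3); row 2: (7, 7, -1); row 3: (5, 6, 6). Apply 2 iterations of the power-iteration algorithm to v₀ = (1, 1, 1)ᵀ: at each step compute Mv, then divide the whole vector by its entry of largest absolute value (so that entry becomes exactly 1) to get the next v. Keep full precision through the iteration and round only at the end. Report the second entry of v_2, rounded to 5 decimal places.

0.35294

Mv0 = (-2.000000, 13.000000, 17.000000); divide by 17.000000 → v1 = (-0.117647, 0.764706, 1.000000)
Mv1 = (-6.647059, 3.529412, 10.000000); divide by 10.000000 → v2 = (-0.664706, 0.352941, 1.000000)
Requested entry of v2: 60/170 = 0.35294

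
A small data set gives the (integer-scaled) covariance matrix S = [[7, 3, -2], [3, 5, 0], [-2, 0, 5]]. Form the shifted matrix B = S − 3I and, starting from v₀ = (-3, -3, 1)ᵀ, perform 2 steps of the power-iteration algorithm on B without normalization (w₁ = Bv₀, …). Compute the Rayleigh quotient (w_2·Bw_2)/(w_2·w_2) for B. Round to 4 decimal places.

B = S − 3I has rows (4, 3, -2); (3, 2, 0); (-2, 0, 2)
w1 = Bv₀ = (4·(-3) + 3·(-3) + (-2)·1; 3·(-3) + 2·(-3) + 0·1; (-2)·(-3) + 0·(-3) + 2·1) = (-23, -15, 8)
w2 = Bw1 = (4·(-23) + 3·(-15) + (-2)·8; 3·(-23) + 2·(-15) + 0·8; (-2)·(-23) + 0·(-15) + 2·8) = (-153, -99, 62)
Bw2 = (-1033, -657, 430)
w2·Bw2 = 249752; w2·w2 = 37054; μ ≈ 249752/37054 = 6.7402

μ ≈ 6.7402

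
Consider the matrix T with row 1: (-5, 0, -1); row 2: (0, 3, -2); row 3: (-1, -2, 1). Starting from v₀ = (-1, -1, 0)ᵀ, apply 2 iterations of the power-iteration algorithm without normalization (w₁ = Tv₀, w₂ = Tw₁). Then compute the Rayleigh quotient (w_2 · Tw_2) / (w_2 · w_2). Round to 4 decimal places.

-2.6976

w1 = Tv₀ = (5, -3, 3)
w2 = Tw1 = (-28, -15, 4)
Tw2 = (136, -53, 62)
w2·Tw2 = (-28)·136 + (-15)·(-53) + 4·62 = -2765; w2·w2 = (-28)·(-28) + (-15)·(-15) + 4·4 = 1025
λ ≈ -2765/1025 = -2.6976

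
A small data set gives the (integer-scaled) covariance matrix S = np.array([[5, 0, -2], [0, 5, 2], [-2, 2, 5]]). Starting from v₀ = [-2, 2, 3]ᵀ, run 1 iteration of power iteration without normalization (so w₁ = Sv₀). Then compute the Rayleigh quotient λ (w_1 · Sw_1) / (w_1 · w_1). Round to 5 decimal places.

λ ≈ 7.82805

w1 = Sv₀ = (-16, 16, 23)
Sw1 = (-126, 126, 179)
w1·Sw1 = (-16)·(-126) + 16·126 + 23·179 = 8149; w1·w1 = (-16)·(-16) + 16·16 + 23·23 = 1041
λ ≈ 8149/1041 = 7.82805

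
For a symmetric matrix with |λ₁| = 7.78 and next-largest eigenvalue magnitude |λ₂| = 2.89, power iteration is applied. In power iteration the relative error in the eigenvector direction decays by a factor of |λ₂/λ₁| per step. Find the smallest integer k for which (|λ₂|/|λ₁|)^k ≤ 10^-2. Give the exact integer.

|λ₂/λ₁| = 2.89/7.78 = 0.37147
Need k ≥ ln(10^-2) / ln(0.37147) = -4.6052 / -0.9903 ≈ 4.650
Smallest integer k satisfying the bound: 5

5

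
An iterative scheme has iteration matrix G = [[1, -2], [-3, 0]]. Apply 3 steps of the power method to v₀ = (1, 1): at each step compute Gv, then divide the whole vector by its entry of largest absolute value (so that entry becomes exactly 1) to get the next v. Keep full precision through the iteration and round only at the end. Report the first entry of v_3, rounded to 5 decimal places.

0.06667

Gv0 = (-1.000000, -3.000000); divide by -3.000000 → v1 = (0.333333, 1.000000)
Gv1 = (-1.666667, -1.000000); divide by -1.666667 → v2 = (1.000000, 0.600000)
Gv2 = (-0.200000, -3.000000); divide by -3.000000 → v3 = (0.066667, 1.000000)
Requested entry of v3: -1/-15 = 0.06667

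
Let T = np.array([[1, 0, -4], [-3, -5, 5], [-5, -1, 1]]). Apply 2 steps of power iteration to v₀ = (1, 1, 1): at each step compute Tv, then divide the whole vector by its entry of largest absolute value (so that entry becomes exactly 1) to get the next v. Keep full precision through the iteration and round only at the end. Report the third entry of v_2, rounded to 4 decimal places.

Tv0 = (-3.00000, -3.00000, -5.00000); divide by -5.00000 → v1 = (0.60000, 0.60000, 1.00000)
Tv1 = (-3.40000, 0.20000, -2.60000); divide by -3.40000 → v2 = (1.00000, -0.05882, 0.76471)
Requested entry of v2: 13/17 = 0.7647

0.7647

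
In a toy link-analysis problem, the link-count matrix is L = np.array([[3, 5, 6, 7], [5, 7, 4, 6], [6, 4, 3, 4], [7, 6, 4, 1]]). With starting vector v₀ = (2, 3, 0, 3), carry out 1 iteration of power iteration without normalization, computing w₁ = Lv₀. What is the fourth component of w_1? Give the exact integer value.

35

w1 = Lv₀ = (3·2 + 5·3 + 6·0 + 7·3; 5·2 + 7·3 + 4·0 + 6·3; 6·2 + 4·3 + 3·0 + 4·3; 7·2 + 6·3 + 4·0 + 1·3) = (42, 49, 36, 35)
The requested component of w1 is 35.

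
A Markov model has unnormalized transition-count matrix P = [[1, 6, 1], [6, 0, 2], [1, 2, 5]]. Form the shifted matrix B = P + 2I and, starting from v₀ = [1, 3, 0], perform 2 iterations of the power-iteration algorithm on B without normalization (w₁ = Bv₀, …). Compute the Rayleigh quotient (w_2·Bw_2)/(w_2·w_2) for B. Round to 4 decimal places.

9.7315

B = P + 2I has rows (3, 6, 1); (6, 2, 2); (1, 2, 7)
w1 = Bv₀ = (3·1 + 6·3 + 1·0; 6·1 + 2·3 + 2·0; 1·1 + 2·3 + 7·0) = (21, 12, 7)
w2 = Bw1 = (3·21 + 6·12 + 1·7; 6·21 + 2·12 + 2·7; 1·21 + 2·12 + 7·7) = (142, 164, 94)
Bw2 = (1504, 1368, 1128)
w2·Bw2 = 543952; w2·w2 = 55896; μ ≈ 543952/55896 = 9.7315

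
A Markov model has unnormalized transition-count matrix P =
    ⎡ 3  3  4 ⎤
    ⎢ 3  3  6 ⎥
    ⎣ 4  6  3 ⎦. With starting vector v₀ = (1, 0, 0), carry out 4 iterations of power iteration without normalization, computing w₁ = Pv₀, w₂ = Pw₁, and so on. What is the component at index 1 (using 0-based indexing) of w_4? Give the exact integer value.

w1 = Pv₀ = (3, 3, 4)
w2 = Pw1 = (34, 42, 42)
w3 = Pw2 = (396, 480, 514)
w4 = Pw3 = (4684, 5712, 6006)
The requested component of w4 is 5712.

5712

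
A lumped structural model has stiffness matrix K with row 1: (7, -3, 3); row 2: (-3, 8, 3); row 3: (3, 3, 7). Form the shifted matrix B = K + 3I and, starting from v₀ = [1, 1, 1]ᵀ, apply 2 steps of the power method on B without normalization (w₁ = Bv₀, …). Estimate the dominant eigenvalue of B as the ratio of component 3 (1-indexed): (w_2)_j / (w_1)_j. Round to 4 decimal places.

μ ≈ 13.9375

B = K + 3I has rows (10, -3, 3); (-3, 11, 3); (3, 3, 10)
w1 = Bv₀ = (10, 11, 16)
w2 = Bw1 = (115, 139, 223)
Ratio: 223/16 = 13.9375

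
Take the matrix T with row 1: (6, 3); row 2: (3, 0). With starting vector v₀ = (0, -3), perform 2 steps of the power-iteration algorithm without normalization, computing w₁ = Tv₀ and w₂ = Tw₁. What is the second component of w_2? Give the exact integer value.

-27

w1 = Tv₀ = (6·0 + 3·(-3); 3·0 + 0·(-3)) = (-9, 0)
w2 = Tw1 = (6·(-9) + 3·0; 3·(-9) + 0·0) = (-54, -27)
The requested component of w2 is -27.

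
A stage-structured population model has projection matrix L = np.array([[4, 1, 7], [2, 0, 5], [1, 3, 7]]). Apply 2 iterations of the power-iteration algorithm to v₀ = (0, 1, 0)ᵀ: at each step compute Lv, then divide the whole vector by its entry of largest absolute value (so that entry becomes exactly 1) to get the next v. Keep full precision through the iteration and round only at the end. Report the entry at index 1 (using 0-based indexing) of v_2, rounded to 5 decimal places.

Lv0 = (1.000000, 0.000000, 3.000000); divide by 3.000000 → v1 = (0.333333, 0.000000, 1.000000)
Lv1 = (8.333333, 5.666667, 7.333333); divide by 8.333333 → v2 = (1.000000, 0.680000, 0.880000)
Requested entry of v2: 17/25 = 0.68000

0.68000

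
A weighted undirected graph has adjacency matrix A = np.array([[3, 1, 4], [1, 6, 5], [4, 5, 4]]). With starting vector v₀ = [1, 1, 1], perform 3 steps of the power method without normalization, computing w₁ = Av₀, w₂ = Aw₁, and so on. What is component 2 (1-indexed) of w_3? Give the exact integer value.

w1 = Av₀ = (3·1 + 1·1 + 4·1; 1·1 + 6·1 + 5·1; 4·1 + 5·1 + 4·1) = (8, 12, 13)
w2 = Aw1 = (3·8 + 1·12 + 4·13; 1·8 + 6·12 + 5·13; 4·8 + 5·12 + 4·13) = (88, 145, 144)
w3 = Aw2 = (985, 1678, 1653)
The requested component of w3 is 1678.

1678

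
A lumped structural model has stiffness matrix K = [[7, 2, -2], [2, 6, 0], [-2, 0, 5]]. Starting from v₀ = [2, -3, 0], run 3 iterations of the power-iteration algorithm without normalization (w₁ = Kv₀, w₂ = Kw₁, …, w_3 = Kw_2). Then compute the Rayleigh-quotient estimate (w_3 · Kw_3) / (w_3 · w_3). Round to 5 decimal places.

5.56869

w1 = Kv₀ = (8, -14, -4)
w2 = Kw1 = (36, -68, -36)
w3 = Kw2 = (188, -336, -252)
Kw3 = (1148, -1640, -1636)
w3·Kw3 = 188·1148 + (-336)·(-1640) + (-252)·(-1636) = 1179136; w3·w3 = 188·188 + (-336)·(-336) + (-252)·(-252) = 211744
λ ≈ 1179136/211744 = 5.56869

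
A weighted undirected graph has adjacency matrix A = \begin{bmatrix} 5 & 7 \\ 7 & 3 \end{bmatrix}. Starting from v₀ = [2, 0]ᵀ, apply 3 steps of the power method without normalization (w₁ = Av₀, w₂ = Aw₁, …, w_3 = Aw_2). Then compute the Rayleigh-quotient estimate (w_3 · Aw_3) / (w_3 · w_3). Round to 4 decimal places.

w1 = Av₀ = (10, 14)
w2 = Aw1 = (148, 112)
w3 = Aw2 = (1524, 1372)
Aw3 = (17224, 14784)
w3·Aw3 = 1524·17224 + 1372·14784 = 46533024; w3·w3 = 1524·1524 + 1372·1372 = 4204960
λ ≈ 46533024/4204960 = 11.0662

11.0662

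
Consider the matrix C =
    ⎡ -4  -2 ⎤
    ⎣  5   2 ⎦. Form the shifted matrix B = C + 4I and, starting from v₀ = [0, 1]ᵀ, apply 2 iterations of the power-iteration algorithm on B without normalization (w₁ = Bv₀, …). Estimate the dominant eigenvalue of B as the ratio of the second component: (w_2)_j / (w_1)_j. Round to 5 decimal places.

B = C + 4I has rows (0, -2); (5, 6)
w1 = Bv₀ = (0·0 + (-2)·1; 5·0 + 6·1) = (-2, 6)
w2 = Bw1 = (0·(-2) + (-2)·6; 5·(-2) + 6·6) = (-12, 26)
Ratio: 26/6 = 4.33333

4.33333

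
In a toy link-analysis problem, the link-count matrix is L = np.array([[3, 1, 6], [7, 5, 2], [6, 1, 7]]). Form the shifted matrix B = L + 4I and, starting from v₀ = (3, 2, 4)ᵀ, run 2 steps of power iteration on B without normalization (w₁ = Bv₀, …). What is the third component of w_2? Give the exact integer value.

B = L + 4I has rows (7, 1, 6); (7, 9, 2); (6, 1, 11)
w1 = Bv₀ = (7·3 + 1·2 + 6·4; 7·3 + 9·2 + 2·4; 6·3 + 1·2 + 11·4) = (47, 47, 64)
w2 = Bw1 = (7·47 + 1·47 + 6·64; 7·47 + 9·47 + 2·64; 6·47 + 1·47 + 11·64) = (760, 880, 1033)
Requested component of w2: 1033

1033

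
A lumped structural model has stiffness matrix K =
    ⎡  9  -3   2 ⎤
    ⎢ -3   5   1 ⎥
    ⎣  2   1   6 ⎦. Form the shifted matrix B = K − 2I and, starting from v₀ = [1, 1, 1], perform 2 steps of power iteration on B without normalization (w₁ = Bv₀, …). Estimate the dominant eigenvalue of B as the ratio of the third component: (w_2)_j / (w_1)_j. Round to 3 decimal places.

B = K − 2I has rows (7, -3, 2); (-3, 3, 1); (2, 1, 4)
w1 = Bv₀ = (6, 1, 7)
w2 = Bw1 = (53, -8, 41)
Ratio: 41/7 = 5.857

5.857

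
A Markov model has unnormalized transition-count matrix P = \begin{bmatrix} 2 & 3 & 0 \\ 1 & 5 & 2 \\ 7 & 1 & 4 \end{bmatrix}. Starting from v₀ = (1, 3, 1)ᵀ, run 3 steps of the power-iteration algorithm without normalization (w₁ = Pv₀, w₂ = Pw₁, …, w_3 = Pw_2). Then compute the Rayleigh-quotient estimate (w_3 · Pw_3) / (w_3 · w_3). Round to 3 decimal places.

w1 = Pv₀ = (11, 18, 14)
w2 = Pw1 = (76, 129, 151)
w3 = Pw2 = (539, 1023, 1265)
Pw3 = (4147, 8184, 9856)
w3·Pw3 = 539·4147 + 1023·8184 + 1265·9856 = 23075305; w3·w3 = 539·539 + 1023·1023 + 1265·1265 = 2937275
λ ≈ 23075305/2937275 = 7.856

7.856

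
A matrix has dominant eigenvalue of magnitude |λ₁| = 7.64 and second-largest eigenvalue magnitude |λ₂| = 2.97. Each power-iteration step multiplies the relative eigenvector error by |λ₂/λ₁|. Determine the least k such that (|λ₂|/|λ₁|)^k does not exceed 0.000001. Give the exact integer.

|λ₂/λ₁| = 2.97/7.64 = 0.38874
Need k ≥ ln(0.000001) / ln(0.38874) = -13.8155 / -0.9448 ≈ 14.622
Smallest integer k satisfying the bound: 15

15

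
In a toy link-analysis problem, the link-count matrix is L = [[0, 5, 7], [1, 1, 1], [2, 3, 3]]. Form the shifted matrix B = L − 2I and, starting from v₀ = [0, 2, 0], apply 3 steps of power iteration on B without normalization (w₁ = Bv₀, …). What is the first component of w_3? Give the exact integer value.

206

B = L − 2I has rows (-2, 5, 7); (1, -1, 1); (2, 3, 1)
w1 = Bv₀ = ((-2)·0 + 5·2 + 7·0; 1·0 + (-1)·2 + 1·0; 2·0 + 3·2 + 1·0) = (10, -2, 6)
w2 = Bw1 = ((-2)·10 + 5·(-2) + 7·6; 1·10 + (-1)·(-2) + 1·6; 2·10 + 3·(-2) + 1·6) = (12, 18, 20)
w3 = Bw2 = (206, 14, 98)
Requested component of w3: 206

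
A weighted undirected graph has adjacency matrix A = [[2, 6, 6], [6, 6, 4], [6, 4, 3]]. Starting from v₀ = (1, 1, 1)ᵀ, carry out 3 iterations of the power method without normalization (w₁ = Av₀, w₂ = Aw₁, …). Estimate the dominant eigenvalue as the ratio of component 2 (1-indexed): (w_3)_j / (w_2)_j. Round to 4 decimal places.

w1 = Av₀ = (14, 16, 13)
w2 = Aw1 = (202, 232, 187)
w3 = Aw2 = (2918, 3352, 2701)
Ratio at component: 3352 / 232 = 14.4483

14.4483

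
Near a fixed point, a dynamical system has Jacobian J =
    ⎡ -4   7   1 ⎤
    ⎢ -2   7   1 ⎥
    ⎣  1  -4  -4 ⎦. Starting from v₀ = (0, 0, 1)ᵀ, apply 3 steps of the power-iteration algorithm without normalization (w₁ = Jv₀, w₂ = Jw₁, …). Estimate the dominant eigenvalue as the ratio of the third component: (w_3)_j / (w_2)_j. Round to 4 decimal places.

-4.3846

w1 = Jv₀ = ((-4)·0 + 7·0 + 1·1; (-2)·0 + 7·0 + 1·1; 1·0 + (-4)·0 + (-4)·1) = (1, 1, -4)
w2 = Jw1 = ((-4)·1 + 7·1 + 1·(-4); (-2)·1 + 7·1 + 1·(-4); 1·1 + (-4)·1 + (-4)·(-4)) = (-1, 1, 13)
w3 = Jw2 = (24, 22, -57)
Ratio at component: -57 / 13 = -4.3846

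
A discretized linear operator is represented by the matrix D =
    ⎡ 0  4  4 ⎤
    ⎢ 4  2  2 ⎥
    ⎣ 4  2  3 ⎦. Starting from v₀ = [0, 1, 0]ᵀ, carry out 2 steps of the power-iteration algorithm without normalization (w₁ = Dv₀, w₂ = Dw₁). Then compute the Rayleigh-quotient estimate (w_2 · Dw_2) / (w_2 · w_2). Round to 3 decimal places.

w1 = Dv₀ = (0·0 + 4·1 + 4·0; 4·0 + 2·1 + 2·0; 4·0 + 2·1 + 3·0) = (4, 2, 2)
w2 = Dw1 = (0·4 + 4·2 + 4·2; 4·4 + 2·2 + 2·2; 4·4 + 2·2 + 3·2) = (16, 24, 26)
Dw2 = (200, 164, 190)
w2·Dw2 = 16·200 + 24·164 + 26·190 = 12076; w2·w2 = 16·16 + 24·24 + 26·26 = 1508
λ ≈ 12076/1508 = 8.008

λ ≈ 8.008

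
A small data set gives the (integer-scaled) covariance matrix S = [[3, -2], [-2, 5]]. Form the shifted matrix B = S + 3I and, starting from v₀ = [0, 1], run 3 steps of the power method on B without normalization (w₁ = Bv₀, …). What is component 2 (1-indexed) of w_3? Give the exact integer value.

B = S + 3I has rows (6, -2); (-2, 8)
w1 = Bv₀ = (6·0 + (-2)·1; (-2)·0 + 8·1) = (-2, 8)
w2 = Bw1 = (6·(-2) + (-2)·8; (-2)·(-2) + 8·8) = (-28, 68)
w3 = Bw2 = (-304, 600)
Requested component of w3: 600

600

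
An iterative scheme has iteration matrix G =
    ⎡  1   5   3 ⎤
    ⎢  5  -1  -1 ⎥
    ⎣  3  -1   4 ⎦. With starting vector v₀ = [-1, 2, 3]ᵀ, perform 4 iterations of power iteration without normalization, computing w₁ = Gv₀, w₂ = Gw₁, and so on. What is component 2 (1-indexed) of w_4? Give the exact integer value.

w1 = Gv₀ = (1·(-1) + 5·2 + 3·3; 5·(-1) + (-1)·2 + (-1)·3; 3·(-1) + (-1)·2 + 4·3) = (18, -10, 7)
w2 = Gw1 = (1·18 + 5·(-10) + 3·7; 5·18 + (-1)·(-10) + (-1)·7; 3·18 + (-1)·(-10) + 4·7) = (-11, 93, 92)
w3 = Gw2 = (730, -240, 242)
w4 = Gw3 = (256, 3648, 3398)
The requested component of w4 is 3648.

3648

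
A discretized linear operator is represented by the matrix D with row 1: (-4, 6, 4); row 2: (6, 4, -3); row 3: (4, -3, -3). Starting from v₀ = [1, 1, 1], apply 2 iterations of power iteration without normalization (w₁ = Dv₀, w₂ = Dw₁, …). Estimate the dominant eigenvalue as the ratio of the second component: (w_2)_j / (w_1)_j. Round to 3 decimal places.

w1 = Dv₀ = (6, 7, -2)
w2 = Dw1 = (10, 70, 9)
Ratio at component: 70 / 7 = 10.000

λ ≈ 10.000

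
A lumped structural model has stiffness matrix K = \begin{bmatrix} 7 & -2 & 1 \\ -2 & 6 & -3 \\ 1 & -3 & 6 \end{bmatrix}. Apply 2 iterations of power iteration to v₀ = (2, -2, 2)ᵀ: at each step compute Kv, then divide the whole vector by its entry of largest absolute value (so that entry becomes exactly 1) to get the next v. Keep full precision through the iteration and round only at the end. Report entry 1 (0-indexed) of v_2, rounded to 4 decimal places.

1.0000

Kv0 = (20.00000, -22.00000, 20.00000); divide by -22.00000 → v1 = (-0.90909, 1.00000, -0.90909)
Kv1 = (-9.27273, 10.54545, -9.36364); divide by 10.54545 → v2 = (-0.87931, 1.00000, -0.88793)
Requested entry of v2: -232/-232 = 1.0000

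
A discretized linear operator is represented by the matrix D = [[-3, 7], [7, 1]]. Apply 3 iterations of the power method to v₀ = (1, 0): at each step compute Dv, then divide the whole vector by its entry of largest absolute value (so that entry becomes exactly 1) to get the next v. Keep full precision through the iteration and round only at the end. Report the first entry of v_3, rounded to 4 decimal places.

-0.6939

Dv0 = (-3.00000, 7.00000); divide by 7.00000 → v1 = (-0.42857, 1.00000)
Dv1 = (8.28571, -2.00000); divide by 8.28571 → v2 = (1.00000, -0.24138)
Dv2 = (-4.68966, 6.75862); divide by 6.75862 → v3 = (-0.69388, 1.00000)
Requested entry of v3: -272/392 = -0.6939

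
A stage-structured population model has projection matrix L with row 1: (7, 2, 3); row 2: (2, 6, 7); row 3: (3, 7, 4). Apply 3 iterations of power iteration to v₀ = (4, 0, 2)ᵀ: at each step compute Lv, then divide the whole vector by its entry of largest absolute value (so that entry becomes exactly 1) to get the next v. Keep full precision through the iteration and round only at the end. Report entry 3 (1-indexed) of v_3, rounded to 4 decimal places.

Lv0 = (34.00000, 22.00000, 20.00000); divide by 34.00000 → v1 = (1.00000, 0.64706, 0.58824)
Lv1 = (10.05882, 10.00000, 9.88235); divide by 10.05882 → v2 = (1.00000, 0.99415, 0.98246)
Lv2 = (11.93567, 14.84211, 13.88889); divide by 14.84211 → v3 = (0.80418, 1.00000, 0.93578)
Requested entry of v3: 4750/5076 = 0.9358

0.9358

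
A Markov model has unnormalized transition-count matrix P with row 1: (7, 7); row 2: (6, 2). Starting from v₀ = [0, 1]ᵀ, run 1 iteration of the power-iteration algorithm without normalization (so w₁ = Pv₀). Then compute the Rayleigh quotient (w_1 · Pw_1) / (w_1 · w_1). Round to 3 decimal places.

10.057

w1 = Pv₀ = (7, 2)
Pw1 = (63, 46)
w1·Pw1 = 7·63 + 2·46 = 533; w1·w1 = 7·7 + 2·2 = 53
λ ≈ 533/53 = 10.057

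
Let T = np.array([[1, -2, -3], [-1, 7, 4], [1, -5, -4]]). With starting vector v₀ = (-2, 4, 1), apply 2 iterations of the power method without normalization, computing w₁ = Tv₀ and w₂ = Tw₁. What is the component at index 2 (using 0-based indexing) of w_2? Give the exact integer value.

w1 = Tv₀ = (-13, 34, -26)
w2 = Tw1 = (-3, 147, -79)
The requested component of w2 is -79.

-79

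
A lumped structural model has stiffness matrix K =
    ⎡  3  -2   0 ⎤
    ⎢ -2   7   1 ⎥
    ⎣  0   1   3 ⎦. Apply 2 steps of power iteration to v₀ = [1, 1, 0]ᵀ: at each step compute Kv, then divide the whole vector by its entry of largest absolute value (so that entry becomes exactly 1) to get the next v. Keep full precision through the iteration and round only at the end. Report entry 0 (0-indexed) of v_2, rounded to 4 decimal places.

Kv0 = (1.00000, 5.00000, 1.00000); divide by 5.00000 → v1 = (0.20000, 1.00000, 0.20000)
Kv1 = (-1.40000, 6.80000, 1.60000); divide by 6.80000 → v2 = (-0.20588, 1.00000, 0.23529)
Requested entry of v2: -7/34 = -0.2059

-0.2059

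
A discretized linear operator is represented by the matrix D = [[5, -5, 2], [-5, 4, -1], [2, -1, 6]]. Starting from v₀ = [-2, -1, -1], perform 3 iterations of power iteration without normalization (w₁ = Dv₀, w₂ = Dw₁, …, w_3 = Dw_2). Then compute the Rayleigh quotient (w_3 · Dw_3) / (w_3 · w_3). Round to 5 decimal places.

10.52677

w1 = Dv₀ = (-7, 7, -9)
w2 = Dw1 = (-88, 72, -75)
w3 = Dw2 = (-950, 803, -698)
Dw3 = (-10161, 8660, -6891)
w3·Dw3 = (-950)·(-10161) + 803·8660 + (-698)·(-6891) = 21416848; w3·w3 = (-950)·(-950) + 803·803 + (-698)·(-698) = 2034513
λ ≈ 21416848/2034513 = 10.52677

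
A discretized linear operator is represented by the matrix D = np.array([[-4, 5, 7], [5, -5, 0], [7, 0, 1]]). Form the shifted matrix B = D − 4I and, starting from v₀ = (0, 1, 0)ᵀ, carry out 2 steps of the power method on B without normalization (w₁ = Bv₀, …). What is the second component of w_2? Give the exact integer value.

106

B = D − 4I has rows (-8, 5, 7); (5, -9, 0); (7, 0, -3)
w1 = Bv₀ = ((-8)·0 + 5·1 + 7·0; 5·0 + (-9)·1 + 0·0; 7·0 + 0·1 + (-3)·0) = (5, -9, 0)
w2 = Bw1 = ((-8)·5 + 5·(-9) + 7·0; 5·5 + (-9)·(-9) + 0·0; 7·5 + 0·(-9) + (-3)·0) = (-85, 106, 35)
Requested component of w2: 106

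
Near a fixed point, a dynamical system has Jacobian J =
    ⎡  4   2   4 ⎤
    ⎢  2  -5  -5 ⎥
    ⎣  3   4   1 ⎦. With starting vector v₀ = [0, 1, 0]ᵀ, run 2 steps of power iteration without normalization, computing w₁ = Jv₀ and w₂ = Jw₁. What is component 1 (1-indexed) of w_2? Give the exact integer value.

w1 = Jv₀ = (2, -5, 4)
w2 = Jw1 = (14, 9, -10)
The requested component of w2 is 14.

14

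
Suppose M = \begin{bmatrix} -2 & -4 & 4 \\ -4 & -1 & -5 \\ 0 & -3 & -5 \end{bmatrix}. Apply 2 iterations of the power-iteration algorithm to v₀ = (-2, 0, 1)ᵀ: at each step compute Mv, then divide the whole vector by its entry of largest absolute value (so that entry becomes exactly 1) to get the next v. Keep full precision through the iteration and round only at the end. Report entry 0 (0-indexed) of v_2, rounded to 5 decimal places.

Mv0 = (8.000000, 3.000000, -5.000000); divide by 8.000000 → v1 = (1.000000, 0.375000, -0.625000)
Mv1 = (-6.000000, -1.250000, 2.000000); divide by -6.000000 → v2 = (1.000000, 0.208333, -0.333333)
Requested entry of v2: -48/-48 = 1.00000

1.00000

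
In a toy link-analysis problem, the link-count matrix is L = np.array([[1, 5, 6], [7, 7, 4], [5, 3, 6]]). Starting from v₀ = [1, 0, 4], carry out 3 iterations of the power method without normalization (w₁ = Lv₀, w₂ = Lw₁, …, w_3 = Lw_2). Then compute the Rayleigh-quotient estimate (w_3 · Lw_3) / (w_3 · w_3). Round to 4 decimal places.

w1 = Lv₀ = (1·1 + 5·0 + 6·4; 7·1 + 7·0 + 4·4; 5·1 + 3·0 + 6·4) = (25, 23, 29)
w2 = Lw1 = (1·25 + 5·23 + 6·29; 7·25 + 7·23 + 4·29; 5·25 + 3·23 + 6·29) = (314, 452, 368)
w3 = Lw2 = (4782, 6834, 5134)
Lw3 = (69756, 101848, 75216)
w3·Lw3 = 4782·69756 + 6834·101848 + 5134·75216 = 1415761368; w3·w3 = 4782·4782 + 6834·6834 + 5134·5134 = 95929036
λ ≈ 1415761368/95929036 = 14.7584

λ ≈ 14.7584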